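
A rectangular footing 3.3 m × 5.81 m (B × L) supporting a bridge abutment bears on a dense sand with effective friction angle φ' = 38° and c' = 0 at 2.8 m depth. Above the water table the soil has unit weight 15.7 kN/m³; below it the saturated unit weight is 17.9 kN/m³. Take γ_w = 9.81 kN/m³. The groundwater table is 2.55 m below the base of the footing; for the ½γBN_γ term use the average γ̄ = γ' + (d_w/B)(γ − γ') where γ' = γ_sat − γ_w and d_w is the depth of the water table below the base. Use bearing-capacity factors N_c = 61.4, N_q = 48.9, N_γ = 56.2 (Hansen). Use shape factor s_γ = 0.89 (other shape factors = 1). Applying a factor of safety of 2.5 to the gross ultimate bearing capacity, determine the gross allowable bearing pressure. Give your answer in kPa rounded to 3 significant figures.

Overburden at base level: q = 15.7 × 2.8 = 43.96 kPa.
The water table is 2.55 m below the base (< B = 3.3 m), so the ½γBN_γ term uses γ̄ = γ' + (d_w/B)(γ − γ') = 8.09 + (2.55/3.3)(15.7 − 8.09) = 13.97 kN/m³.
Surcharge term q·N_q = 43.96 × 48.9 = 2149.6 kPa; self-weight term 0.5·γ·B·N_γ·s_γ = 0.5 × 13.97 × 3.3 × 56.2 × 0.89 = 1153 kPa.
q_ult = 2149.6 + 1153 = 3302.6 kPa.
q_all = q_ult / FS = 3302.6 / 2.5 = 1321 kPa.

q_all ≈ 1320 kPa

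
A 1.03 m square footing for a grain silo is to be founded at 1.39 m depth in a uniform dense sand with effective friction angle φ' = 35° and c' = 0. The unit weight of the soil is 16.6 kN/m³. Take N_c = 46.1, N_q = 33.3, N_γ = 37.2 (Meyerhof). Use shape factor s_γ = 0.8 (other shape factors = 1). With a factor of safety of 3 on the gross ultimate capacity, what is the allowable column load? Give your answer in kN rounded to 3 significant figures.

P_all ≈ 362 kN

Overburden at base level: q = 16.6 × 1.39 = 23.074 kPa.
Surcharge term q·N_q = 23.074 × 33.3 = 768.36 kPa; self-weight term 0.5·γ·B·N_γ·s_γ = 0.5 × 16.6 × 1.03 × 37.2 × 0.8 = 254.42 kPa.
q_ult = 768.36 + 254.42 = 1022.8 kPa.
Gross allowable pressure q_all = 1022.8 / 3 = 340.93 kPa.
Footing area = 1.0609 m², so allowable column load = 340.93 × 1.0609 = 361.69 kN.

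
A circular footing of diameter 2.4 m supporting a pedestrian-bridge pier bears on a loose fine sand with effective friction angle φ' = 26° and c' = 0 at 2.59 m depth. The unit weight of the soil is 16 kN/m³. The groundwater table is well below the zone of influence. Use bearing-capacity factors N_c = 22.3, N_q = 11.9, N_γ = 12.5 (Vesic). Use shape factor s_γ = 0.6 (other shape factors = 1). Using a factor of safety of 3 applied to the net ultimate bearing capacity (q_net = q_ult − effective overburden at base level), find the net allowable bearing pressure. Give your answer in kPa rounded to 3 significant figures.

Effective surcharge at the founding depth q = γ·D_f = 16 × 2.59 = 41.44 kPa.
q_ult = q·N_q + 0.5·γ·B·N_γ·s_γ
     = 41.44 × 11.9 + 0.5 × 16 × 2.4 × 12.5 × 0.6
     = 493.14 + 144 = 637.14 kPa.
Net ultimate: q_net = 637.14 − 41.44 = 595.7 kPa.
q_all(net) = 595.7 / 3 = 198.57 kPa.

q_all(net) ≈ 199 kPa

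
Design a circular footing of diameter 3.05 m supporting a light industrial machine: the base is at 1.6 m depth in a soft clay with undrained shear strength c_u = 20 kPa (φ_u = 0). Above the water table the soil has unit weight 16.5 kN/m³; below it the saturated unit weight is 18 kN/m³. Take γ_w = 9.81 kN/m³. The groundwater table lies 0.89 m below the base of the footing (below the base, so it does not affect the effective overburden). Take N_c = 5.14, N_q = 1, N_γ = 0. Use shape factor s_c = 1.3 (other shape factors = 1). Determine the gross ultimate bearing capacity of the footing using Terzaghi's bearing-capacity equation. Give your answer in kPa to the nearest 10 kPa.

q_ult ≈ 160 kPa

Overburden at base level: q = 16.5 × 1.6 = 26.4 kPa.
Cohesion term c·N_c·s_c = 20 × 5.14 × 1.3 = 133.64 kPa; surcharge term q·N_q = 26.4 × 1 = 26.4 kPa.
q_ult = 133.64 + 26.4 = 160.04 kPa.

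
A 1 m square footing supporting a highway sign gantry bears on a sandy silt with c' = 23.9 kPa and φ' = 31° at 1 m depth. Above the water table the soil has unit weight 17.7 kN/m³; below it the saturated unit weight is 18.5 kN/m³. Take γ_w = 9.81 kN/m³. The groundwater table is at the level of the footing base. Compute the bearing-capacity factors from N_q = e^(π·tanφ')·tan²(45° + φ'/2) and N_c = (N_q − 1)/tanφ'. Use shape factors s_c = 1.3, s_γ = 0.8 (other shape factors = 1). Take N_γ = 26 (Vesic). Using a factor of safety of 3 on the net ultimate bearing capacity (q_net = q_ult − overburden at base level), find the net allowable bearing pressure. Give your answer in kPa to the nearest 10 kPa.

q_all(net) ≈ 480 kPa

N_q = e^(π·tan31°)·tan²(60.5°) = 20.63; N_c = (N_q − 1)/tanφ' = 32.67.
Overburden at base level: q = 17.7 × 1 = 17.7 kPa.
Below the base the soil is submerged, so the ½γBN_γ term uses γ' = 18.5 − 9.81 = 8.69 kN/m³.
Cohesion term c·N_c·s_c = 23.9 × 32.671 × 1.3 = 1015.1 kPa; surcharge term q·N_q = 17.7 × 20.631 = 365.17 kPa; self-weight term 0.5·γ·B·N_γ·s_γ = 0.5 × 8.69 × 1 × 26 × 0.8 = 90.376 kPa.
q_ult = 1015.1 + 365.17 + 90.376 = 1470.6 kPa.
q_net = 1470.6 − 17.7 = 1452.9 kPa.
q_all(net) = 1452.9 / 3 = 484.31 kPa.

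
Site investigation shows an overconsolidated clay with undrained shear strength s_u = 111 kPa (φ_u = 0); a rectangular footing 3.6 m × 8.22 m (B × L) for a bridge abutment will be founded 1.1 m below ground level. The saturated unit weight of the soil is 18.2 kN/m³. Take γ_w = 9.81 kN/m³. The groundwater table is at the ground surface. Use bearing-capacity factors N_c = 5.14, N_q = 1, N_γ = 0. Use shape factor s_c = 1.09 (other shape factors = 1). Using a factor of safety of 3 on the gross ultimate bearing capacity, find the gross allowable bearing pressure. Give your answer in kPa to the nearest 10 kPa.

Water table at ground surface, so effective unit weight γ' = 18.2 − 9.81 = 8.39 kN/m³ is used throughout; overburden q = 8.39 × 1.1 = 9.229 kPa.
Cohesion term c·N_c·s_c = 111 × 5.14 × 1.09 = 621.89 kPa; surcharge term q·N_q = 9.229 × 1 = 9.229 kPa.
q_ult = 621.89 + 9.229 = 631.12 kPa.
q_all = 631.12 / 3 = 210.37 kPa.

q_all ≈ 210 kPa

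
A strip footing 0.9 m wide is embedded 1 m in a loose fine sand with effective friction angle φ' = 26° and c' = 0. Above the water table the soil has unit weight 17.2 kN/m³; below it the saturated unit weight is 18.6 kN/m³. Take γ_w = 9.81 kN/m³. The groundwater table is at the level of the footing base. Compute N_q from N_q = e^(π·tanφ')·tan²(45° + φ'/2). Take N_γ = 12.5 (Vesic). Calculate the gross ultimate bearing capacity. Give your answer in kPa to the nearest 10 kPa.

tan26° = 0.4877, so N_q = e^(π×0.4877)·tan²(58°) = 4.629 × 2.561 = 11.85.
Effective surcharge at the founding depth q = γ·D_f = 17.2 × 1 = 17.2 kPa.
The water table coincides with the base, so in the self-weight term γ → γ' = 8.79 kN/m³.
q_ult = q·N_q + 0.5·γ·B·N_γ
     = 17.2 × 11.854 + 0.5 × 8.79 × 0.9 × 12.5
     = 203.89 + 49.444 = 253.34 kPa.

q_ult ≈ 250 kPa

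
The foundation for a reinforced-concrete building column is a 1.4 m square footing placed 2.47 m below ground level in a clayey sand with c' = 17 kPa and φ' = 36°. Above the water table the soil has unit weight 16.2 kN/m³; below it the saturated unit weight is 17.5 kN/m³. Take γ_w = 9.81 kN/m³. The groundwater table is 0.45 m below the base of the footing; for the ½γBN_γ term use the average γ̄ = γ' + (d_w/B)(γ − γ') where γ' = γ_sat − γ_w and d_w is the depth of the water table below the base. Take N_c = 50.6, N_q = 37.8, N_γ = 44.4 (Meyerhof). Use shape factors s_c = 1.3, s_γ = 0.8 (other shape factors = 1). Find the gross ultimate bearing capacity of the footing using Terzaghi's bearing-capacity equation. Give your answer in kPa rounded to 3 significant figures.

q_ult ≈ 2890 kPa

Effective surcharge at the founding depth q = γ·D_f = 16.2 × 2.47 = 40.014 kPa.
With d_w = 0.45 m < B, γ̄ = 7.69 + (0.45/1.4) × (16.2 − 7.69) = 10.425 kN/m³.
q_ult = c·N_c·s_c + q·N_q + 0.5·γ·B·N_γ·s_γ
     = 17 × 50.6 × 1.3 + 40.014 × 37.8 + 0.5 × 10.425 × 1.4 × 44.4 × 0.8
     = 1118.3 + 1512.5 + 259.22 = 2890 kPa.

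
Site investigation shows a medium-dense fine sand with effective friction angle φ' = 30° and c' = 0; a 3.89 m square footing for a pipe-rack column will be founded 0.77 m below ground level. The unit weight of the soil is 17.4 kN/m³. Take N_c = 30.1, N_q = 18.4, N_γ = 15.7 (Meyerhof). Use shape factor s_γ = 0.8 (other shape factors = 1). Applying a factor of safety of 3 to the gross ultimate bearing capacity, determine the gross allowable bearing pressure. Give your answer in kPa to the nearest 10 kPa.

q_all ≈ 220 kPa

q = γ·D_f = 17.4 × 0.77 = 13.398 kPa.
q·N_q = 13.398 × 18.4 = 246.52 kPa
0.5·γ·B·N_γ·s_γ = 0.5 × 17.4 × 3.89 × 15.7 × 0.8 = 425.07 kPa
q_ult = 246.52 + 425.07 = 671.59 kPa.
q_all = q_ult / FS = 671.59 / 3 = 223.86 kPa.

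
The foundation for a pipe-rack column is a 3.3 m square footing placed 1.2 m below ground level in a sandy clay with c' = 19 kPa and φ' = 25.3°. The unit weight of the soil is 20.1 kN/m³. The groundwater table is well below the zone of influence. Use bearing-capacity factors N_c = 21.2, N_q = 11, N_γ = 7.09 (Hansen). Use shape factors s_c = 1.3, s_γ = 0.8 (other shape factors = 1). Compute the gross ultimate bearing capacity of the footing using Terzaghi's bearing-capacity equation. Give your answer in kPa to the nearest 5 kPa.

q_ult ≈ 975 kPa

Overburden at base level: q = 20.1 × 1.2 = 24.12 kPa.
Cohesion term c·N_c·s_c = 19 × 21.2 × 1.3 = 523.64 kPa; surcharge term q·N_q = 24.12 × 11 = 265.32 kPa; self-weight term 0.5·γ·B·N_γ·s_γ = 0.5 × 20.1 × 3.3 × 7.09 × 0.8 = 188.11 kPa.
q_ult = 523.64 + 265.32 + 188.11 = 977.07 kPa.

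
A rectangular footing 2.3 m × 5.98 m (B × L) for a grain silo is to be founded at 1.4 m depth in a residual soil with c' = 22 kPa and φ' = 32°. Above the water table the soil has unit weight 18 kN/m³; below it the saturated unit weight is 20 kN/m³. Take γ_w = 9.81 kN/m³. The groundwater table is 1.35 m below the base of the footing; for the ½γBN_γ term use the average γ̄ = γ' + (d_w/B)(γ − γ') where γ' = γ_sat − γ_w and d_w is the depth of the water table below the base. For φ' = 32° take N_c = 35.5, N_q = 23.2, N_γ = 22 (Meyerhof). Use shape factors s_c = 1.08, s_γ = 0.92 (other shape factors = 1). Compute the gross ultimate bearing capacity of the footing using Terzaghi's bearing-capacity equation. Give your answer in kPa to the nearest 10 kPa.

q_ult ≈ 1770 kPa

q = γ·D_f = 18 × 1.4 = 25.2 kPa.
γ' = 10.19 kN/m³; averaging over the depth B below the base, γ̄ = γ' + (d_w/B)(γ − γ') = 14.774 kN/m³.
c·N_c·s_c = 22 × 35.5 × 1.08 = 843.48 kPa
q·N_q = 25.2 × 23.2 = 584.64 kPa
0.5·γ·B·N_γ·s_γ = 0.5 × 14.774 × 2.3 × 22 × 0.92 = 343.88 kPa
q_ult = 843.48 + 584.64 + 343.88 = 1772 kPa.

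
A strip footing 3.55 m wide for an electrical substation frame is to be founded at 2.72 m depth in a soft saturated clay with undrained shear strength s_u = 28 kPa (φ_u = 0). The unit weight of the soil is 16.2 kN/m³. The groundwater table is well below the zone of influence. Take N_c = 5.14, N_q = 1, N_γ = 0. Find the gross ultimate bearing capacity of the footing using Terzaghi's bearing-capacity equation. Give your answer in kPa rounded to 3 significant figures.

q = γ·D_f = 16.2 × 2.72 = 44.064 kPa.
c·N_c = 28 × 5.14 = 143.92 kPa
q·N_q = 44.064 × 1 = 44.064 kPa
q_ult = 143.92 + 44.064 = 187.98 kPa.

q_ult ≈ 188 kPa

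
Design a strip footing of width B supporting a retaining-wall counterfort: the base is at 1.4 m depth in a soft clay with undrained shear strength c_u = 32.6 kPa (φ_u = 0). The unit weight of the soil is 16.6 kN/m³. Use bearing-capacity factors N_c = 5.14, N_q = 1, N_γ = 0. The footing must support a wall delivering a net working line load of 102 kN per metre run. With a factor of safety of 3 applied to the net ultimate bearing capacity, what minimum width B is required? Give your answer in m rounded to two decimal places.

B = 1.83 m

Overburden at base level: q = 16.6 × 1.4 = 23.24 kPa.
Cohesion term c·N_c = 32.6 × 5.14 = 167.56 kPa; surcharge term q·N_q = 23.24 × 1 = 23.24 kPa.
q_ult = 167.56 + 23.24 = 190.8 kPa.
For φ = 0 the ½γBN_γ term vanishes, so q_ult is independent of B. q_net = 190.8 − 23.24 = 167.56 kPa; q_all(net) = 167.56/3 = 55.855 kPa.
Required width B = w / q_all(net) = 102 / 55.855 = 1.826 m.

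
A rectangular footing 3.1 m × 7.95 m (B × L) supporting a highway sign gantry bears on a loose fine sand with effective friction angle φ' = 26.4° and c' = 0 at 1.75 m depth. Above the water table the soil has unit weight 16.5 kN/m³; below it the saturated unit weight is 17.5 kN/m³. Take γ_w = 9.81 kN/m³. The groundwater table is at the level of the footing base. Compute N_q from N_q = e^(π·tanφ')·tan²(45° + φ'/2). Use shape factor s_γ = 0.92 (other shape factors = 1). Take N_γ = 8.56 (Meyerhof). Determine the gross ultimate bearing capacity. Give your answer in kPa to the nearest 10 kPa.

tan26.4° = 0.4964, so N_q = e^(π×0.4964)·tan²(58.2°) = 4.756 × 2.601 = 12.37.
q = γ·D_f = 16.5 × 1.75 = 28.875 kPa.
For the ½γBN_γ term take γ' = 17.5 − 9.81 = 7.69 kN/m³ (soil below base is submerged).
q·N_q = 28.875 × 12.373 = 357.26 kPa
0.5·γ·B·N_γ·s_γ = 0.5 × 7.69 × 3.1 × 8.56 × 0.92 = 93.868 kPa
q_ult = 357.26 + 93.868 = 451.13 kPa.

q_ult ≈ 450 kPa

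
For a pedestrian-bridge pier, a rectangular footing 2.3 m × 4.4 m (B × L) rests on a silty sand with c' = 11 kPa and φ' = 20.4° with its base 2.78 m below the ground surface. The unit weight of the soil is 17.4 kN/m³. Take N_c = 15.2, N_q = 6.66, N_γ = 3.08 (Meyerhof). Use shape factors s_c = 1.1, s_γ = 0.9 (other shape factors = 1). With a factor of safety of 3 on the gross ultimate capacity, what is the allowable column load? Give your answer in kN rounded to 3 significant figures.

P_all ≈ 1890 kN

q = γ·D_f = 17.4 × 2.78 = 48.372 kPa.
c·N_c·s_c = 11 × 15.2 × 1.1 = 183.92 kPa
q·N_q = 48.372 × 6.66 = 322.16 kPa
0.5·γ·B·N_γ·s_γ = 0.5 × 17.4 × 2.3 × 3.08 × 0.9 = 55.468 kPa
q_ult = 183.92 + 322.16 + 55.468 = 561.55 kPa.
Gross allowable pressure q_all = 561.55 / 3 = 187.18 kPa.
Footing area = 10.12 m², so allowable column load = 187.18 × 10.12 = 1894.3 kN.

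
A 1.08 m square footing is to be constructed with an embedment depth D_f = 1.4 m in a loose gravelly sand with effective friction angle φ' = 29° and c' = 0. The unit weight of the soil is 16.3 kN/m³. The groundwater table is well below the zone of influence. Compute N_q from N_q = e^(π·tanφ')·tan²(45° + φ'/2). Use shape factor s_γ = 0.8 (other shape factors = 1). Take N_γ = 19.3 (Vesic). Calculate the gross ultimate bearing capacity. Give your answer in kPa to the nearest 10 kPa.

tan29° = 0.5543, so N_q = e^(π×0.5543)·tan²(59.5°) = 5.705 × 2.882 = 16.44.
Overburden at base level: q = 16.3 × 1.4 = 22.82 kPa.
Surcharge term q·N_q = 22.82 × 16.443 = 375.24 kPa; self-weight term 0.5·γ·B·N_γ·s_γ = 0.5 × 16.3 × 1.08 × 19.3 × 0.8 = 135.9 kPa.
q_ult = 375.24 + 135.9 = 511.14 kPa.

q_ult ≈ 510 kPa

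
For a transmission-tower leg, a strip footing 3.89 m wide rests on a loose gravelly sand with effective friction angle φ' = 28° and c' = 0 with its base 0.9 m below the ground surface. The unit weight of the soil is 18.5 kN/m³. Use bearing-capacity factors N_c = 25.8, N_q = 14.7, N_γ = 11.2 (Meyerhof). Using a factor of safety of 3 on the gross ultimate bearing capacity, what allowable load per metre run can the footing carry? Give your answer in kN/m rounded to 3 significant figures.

≈ 840 kN/m

Overburden at base level: q = 18.5 × 0.9 = 16.65 kPa.
Surcharge term q·N_q = 16.65 × 14.7 = 244.76 kPa; self-weight term 0.5·γ·B·N_γ = 0.5 × 18.5 × 3.89 × 11.2 = 403 kPa.
q_ult = 244.76 + 403 = 647.76 kPa.
Gross allowable pressure q_all = 647.76 / 3 = 215.92 kPa.
Allowable wall load = q_all × B = 215.92 × 3.89 = 839.93 kN per metre run.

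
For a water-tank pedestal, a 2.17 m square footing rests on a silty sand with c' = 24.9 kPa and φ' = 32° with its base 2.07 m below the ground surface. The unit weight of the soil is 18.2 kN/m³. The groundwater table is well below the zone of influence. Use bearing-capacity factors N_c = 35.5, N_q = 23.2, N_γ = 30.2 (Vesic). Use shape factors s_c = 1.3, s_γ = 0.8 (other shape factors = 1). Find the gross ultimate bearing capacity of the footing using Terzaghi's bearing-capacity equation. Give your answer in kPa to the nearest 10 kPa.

Effective surcharge at the founding depth q = γ·D_f = 18.2 × 2.07 = 37.674 kPa.
q_ult = c·N_c·s_c + q·N_q + 0.5·γ·B·N_γ·s_γ
     = 24.9 × 35.5 × 1.3 + 37.674 × 23.2 + 0.5 × 18.2 × 2.17 × 30.2 × 0.8
     = 1149.1 + 874.04 + 477.09 = 2500.3 kPa.

q_ult ≈ 2500 kPa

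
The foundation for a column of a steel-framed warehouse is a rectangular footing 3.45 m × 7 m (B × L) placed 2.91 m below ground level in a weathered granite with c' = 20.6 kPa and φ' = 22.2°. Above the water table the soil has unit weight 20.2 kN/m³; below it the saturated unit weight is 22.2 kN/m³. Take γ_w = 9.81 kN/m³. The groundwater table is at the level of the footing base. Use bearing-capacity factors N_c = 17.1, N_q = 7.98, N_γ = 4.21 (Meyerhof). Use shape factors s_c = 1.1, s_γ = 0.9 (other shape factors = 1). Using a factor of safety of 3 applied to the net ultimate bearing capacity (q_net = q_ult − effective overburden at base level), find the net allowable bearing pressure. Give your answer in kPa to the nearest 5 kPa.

q_all(net) ≈ 295 kPa

q = γ·D_f = 20.2 × 2.91 = 58.782 kPa.
For the ½γBN_γ term take γ' = 22.2 − 9.81 = 12.39 kN/m³ (soil below base is submerged).
c·N_c·s_c = 20.6 × 17.1 × 1.1 = 387.49 kPa
q·N_q = 58.782 × 7.98 = 469.08 kPa
0.5·γ·B·N_γ·s_γ = 0.5 × 12.39 × 3.45 × 4.21 × 0.9 = 80.981 kPa
q_ult = 387.49 + 469.08 + 80.981 = 937.55 kPa.
Net ultimate: q_net = 937.55 − 58.782 = 878.77 kPa.
q_all(net) = 878.77 / 3 = 292.92 kPa.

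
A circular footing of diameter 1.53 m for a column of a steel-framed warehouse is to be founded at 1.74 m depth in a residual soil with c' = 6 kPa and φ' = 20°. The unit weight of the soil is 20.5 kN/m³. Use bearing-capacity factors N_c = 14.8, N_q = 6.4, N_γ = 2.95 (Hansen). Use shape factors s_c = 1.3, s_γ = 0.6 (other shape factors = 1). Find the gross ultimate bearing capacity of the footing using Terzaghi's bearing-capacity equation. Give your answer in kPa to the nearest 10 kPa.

q_ult ≈ 370 kPa

q = γ·D_f = 20.5 × 1.74 = 35.67 kPa.
c·N_c·s_c = 6 × 14.8 × 1.3 = 115.44 kPa
q·N_q = 35.67 × 6.4 = 228.29 kPa
0.5·γ·B·N_γ·s_γ = 0.5 × 20.5 × 1.53 × 2.95 × 0.6 = 27.758 kPa
q_ult = 115.44 + 228.29 + 27.758 = 371.49 kPa.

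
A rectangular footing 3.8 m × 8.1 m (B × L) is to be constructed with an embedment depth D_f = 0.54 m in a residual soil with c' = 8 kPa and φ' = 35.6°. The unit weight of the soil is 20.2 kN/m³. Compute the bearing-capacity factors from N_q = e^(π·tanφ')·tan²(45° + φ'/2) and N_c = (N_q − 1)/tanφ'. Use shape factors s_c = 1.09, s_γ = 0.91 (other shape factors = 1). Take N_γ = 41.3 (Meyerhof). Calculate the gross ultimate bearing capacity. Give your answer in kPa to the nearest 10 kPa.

q_ult ≈ 2260 kPa

tan35.6° = 0.7159, so N_q = e^(π×0.7159)·tan²(62.8°) = 9.48 × 3.786 = 35.89.
N_c = (35.89 − 1)/tan35.6° = 48.74.
Effective surcharge at the founding depth q = γ·D_f = 20.2 × 0.54 = 10.908 kPa.
q_ult = c·N_c·s_c + q·N_q + 0.5·γ·B·N_γ·s_γ
     = 8 × 48.736 × 1.09 + 10.908 × 35.891 + 0.5 × 20.2 × 3.8 × 41.3 × 0.91
     = 424.97 + 391.5 + 1442.4 = 2258.9 kPa.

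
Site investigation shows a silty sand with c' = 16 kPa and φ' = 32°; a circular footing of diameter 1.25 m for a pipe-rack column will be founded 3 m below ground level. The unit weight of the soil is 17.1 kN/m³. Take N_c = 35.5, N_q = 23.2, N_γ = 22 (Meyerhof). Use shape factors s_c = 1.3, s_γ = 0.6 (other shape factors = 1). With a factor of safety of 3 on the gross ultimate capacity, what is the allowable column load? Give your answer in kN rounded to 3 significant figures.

P_all ≈ 847 kN

Overburden at base level: q = 17.1 × 3 = 51.3 kPa.
Cohesion term c·N_c·s_c = 16 × 35.5 × 1.3 = 738.4 kPa; surcharge term q·N_q = 51.3 × 23.2 = 1190.2 kPa; self-weight term 0.5·γ·B·N_γ·s_γ = 0.5 × 17.1 × 1.25 × 22 × 0.6 = 141.07 kPa.
q_ult = 738.4 + 1190.2 + 141.07 = 2069.6 kPa.
Gross allowable pressure q_all = 2069.6 / 3 = 689.88 kPa.
Footing area = 1.2272 m², so allowable column load = 689.88 × 1.2272 = 846.62 kN.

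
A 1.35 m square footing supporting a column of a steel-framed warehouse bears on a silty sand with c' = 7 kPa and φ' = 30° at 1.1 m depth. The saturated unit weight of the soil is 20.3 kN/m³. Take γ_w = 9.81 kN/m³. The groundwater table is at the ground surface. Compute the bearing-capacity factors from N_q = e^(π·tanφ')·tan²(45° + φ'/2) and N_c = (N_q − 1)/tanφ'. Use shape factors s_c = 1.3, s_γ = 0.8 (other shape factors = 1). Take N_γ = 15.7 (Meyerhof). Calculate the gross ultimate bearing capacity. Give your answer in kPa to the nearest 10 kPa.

tan30° = 0.5774, so N_q = e^(π×0.5774)·tan²(60°) = 6.134 × 3.0 = 18.4.
N_c = (18.4 − 1)/tan30° = 30.14.
With the water table at the surface the whole profile is submerged: γ' = 20.3 − 9.81 = 10.49 kN/m³, so q = γ'·D_f = 11.539 kPa; the same γ' applies in the ½γBN_γ term.
q_ult = c·N_c·s_c + q·N_q + 0.5·γ·B·N_γ·s_γ
     = 7 × 30.14 × 1.3 + 11.539 × 18.401 + 0.5 × 10.49 × 1.35 × 15.7 × 0.8
     = 274.27 + 212.33 + 88.934 = 575.54 kPa.

q_ult ≈ 580 kPa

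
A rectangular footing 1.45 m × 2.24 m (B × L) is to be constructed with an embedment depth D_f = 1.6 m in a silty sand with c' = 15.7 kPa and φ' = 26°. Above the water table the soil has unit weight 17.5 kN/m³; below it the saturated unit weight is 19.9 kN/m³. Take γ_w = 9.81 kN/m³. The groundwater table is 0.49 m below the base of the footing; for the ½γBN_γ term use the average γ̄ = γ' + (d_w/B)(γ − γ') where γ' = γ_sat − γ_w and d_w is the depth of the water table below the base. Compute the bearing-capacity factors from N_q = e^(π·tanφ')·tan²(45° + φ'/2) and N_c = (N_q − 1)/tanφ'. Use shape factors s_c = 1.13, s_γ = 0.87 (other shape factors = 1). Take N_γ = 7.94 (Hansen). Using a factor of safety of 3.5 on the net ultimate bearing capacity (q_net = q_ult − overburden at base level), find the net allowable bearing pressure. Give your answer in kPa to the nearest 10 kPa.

q_all(net) ≈ 220 kPa

N_q = e^(π·tan26°)·tan²(58°) = 11.85; N_c = (N_q − 1)/tanφ' = 22.25.
Overburden at base level: q = 17.5 × 1.6 = 28 kPa.
The water table is 0.49 m below the base (< B = 1.45 m), so the ½γBN_γ term uses γ̄ = γ' + (d_w/B)(γ − γ') = 10.09 + (0.49/1.45)(17.5 − 10.09) = 12.594 kN/m³.
Cohesion term c·N_c·s_c = 15.7 × 22.254 × 1.13 = 394.82 kPa; surcharge term q·N_q = 28 × 11.854 = 331.92 kPa; self-weight term 0.5·γ·B·N_γ·s_γ = 0.5 × 12.594 × 1.45 × 7.94 × 0.87 = 63.073 kPa.
q_ult = 394.82 + 331.92 + 63.073 = 789.81 kPa.
q_net = 789.81 − 28 = 761.81 kPa.
q_all(net) = 761.81 / 3.5 = 217.66 kPa.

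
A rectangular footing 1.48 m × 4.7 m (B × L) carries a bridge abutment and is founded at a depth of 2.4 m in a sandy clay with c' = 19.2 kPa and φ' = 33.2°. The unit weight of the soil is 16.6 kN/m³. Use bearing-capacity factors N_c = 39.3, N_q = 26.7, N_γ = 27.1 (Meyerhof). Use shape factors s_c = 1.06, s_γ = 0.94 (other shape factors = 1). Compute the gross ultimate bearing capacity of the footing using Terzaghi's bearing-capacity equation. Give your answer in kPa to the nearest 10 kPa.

Effective surcharge at the founding depth q = γ·D_f = 16.6 × 2.4 = 39.84 kPa.
q_ult = c·N_c·s_c + q·N_q + 0.5·γ·B·N_γ·s_γ
     = 19.2 × 39.3 × 1.06 + 39.84 × 26.7 + 0.5 × 16.6 × 1.48 × 27.1 × 0.94
     = 799.83 + 1063.7 + 312.92 = 2176.5 kPa.

q_ult ≈ 2180 kPa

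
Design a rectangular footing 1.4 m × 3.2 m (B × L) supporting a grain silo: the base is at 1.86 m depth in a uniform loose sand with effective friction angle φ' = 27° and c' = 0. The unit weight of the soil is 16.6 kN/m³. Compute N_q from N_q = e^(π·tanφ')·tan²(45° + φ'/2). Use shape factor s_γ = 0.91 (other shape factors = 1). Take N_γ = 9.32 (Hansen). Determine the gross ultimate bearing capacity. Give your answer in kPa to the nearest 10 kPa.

tan27° = 0.5095, so N_q = e^(π×0.5095)·tan²(58.5°) = 4.957 × 2.663 = 13.2.
Effective surcharge at the founding depth q = γ·D_f = 16.6 × 1.86 = 30.876 kPa.
q_ult = q·N_q + 0.5·γ·B·N_γ·s_γ
     = 30.876 × 13.199 + 0.5 × 16.6 × 1.4 × 9.32 × 0.91
     = 407.54 + 98.552 = 506.09 kPa.

q_ult ≈ 510 kPa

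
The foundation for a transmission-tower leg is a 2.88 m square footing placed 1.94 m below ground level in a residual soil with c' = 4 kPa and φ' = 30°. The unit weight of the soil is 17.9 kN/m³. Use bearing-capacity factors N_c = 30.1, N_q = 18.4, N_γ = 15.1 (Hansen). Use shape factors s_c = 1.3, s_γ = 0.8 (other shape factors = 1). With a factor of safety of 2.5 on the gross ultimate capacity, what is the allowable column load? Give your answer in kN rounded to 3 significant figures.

P_all ≈ 3670 kN

Effective surcharge at the founding depth q = γ·D_f = 17.9 × 1.94 = 34.726 kPa.
q_ult = c·N_c·s_c + q·N_q + 0.5·γ·B·N_γ·s_γ
     = 4 × 30.1 × 1.3 + 34.726 × 18.4 + 0.5 × 17.9 × 2.88 × 15.1 × 0.8
     = 156.52 + 638.96 + 311.37 = 1106.9 kPa.
Gross allowable pressure q_all = 1106.9 / 2.5 = 442.74 kPa.
Footing area = 8.2944 m², so allowable column load = 442.74 × 8.2944 = 3672.3 kN.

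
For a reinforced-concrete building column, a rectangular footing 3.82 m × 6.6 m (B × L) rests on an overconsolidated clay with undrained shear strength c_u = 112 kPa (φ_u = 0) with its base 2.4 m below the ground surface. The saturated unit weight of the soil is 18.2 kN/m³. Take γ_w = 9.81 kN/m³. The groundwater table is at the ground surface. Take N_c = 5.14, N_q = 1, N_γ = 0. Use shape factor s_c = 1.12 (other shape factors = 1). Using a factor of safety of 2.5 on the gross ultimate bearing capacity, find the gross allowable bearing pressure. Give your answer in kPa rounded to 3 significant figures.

q_all ≈ 266 kPa

Water table at ground surface, so effective unit weight γ' = 18.2 − 9.81 = 8.39 kN/m³ is used throughout; overburden q = 8.39 × 2.4 = 20.136 kPa.
Cohesion term c·N_c·s_c = 112 × 5.14 × 1.12 = 644.76 kPa; surcharge term q·N_q = 20.136 × 1 = 20.136 kPa.
q_ult = 644.76 + 20.136 = 664.9 kPa.
q_all = 664.9 / 2.5 = 265.96 kPa.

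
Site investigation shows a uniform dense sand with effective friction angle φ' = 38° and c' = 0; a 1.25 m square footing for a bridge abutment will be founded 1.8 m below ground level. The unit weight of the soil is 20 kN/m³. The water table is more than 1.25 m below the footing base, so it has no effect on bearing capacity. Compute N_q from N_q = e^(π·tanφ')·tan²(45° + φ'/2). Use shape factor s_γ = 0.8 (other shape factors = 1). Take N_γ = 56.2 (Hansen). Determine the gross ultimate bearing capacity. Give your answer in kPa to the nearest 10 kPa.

tan38° = 0.7813, so N_q = e^(π×0.7813)·tan²(64°) = 11.64 × 4.204 = 48.93.
Effective surcharge at the founding depth q = γ·D_f = 20 × 1.8 = 36 kPa.
q_ult = q·N_q + 0.5·γ·B·N_γ·s_γ
     = 36 × 48.933 + 0.5 × 20 × 1.25 × 56.2 × 0.8
     = 1761.6 + 562 = 2323.6 kPa.

q_ult ≈ 2320 kPa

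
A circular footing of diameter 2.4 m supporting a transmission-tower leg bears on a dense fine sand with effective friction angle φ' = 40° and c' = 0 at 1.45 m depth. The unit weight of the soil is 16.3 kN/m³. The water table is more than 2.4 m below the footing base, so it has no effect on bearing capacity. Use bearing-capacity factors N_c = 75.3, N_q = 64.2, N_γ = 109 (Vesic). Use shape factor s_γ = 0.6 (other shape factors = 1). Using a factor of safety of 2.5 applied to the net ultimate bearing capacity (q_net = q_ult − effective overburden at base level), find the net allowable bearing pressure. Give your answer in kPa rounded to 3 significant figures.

Overburden at base level: q = 16.3 × 1.45 = 23.635 kPa.
Surcharge term q·N_q = 23.635 × 64.2 = 1517.4 kPa; self-weight term 0.5·γ·B·N_γ·s_γ = 0.5 × 16.3 × 2.4 × 109 × 0.6 = 1279.2 kPa.
q_ult = 1517.4 + 1279.2 = 2796.6 kPa.
Net ultimate: q_net = 2796.6 − 23.635 = 2773 kPa.
q_all(net) = 2773 / 2.5 = 1109.2 kPa.

q_all(net) ≈ 1110 kPa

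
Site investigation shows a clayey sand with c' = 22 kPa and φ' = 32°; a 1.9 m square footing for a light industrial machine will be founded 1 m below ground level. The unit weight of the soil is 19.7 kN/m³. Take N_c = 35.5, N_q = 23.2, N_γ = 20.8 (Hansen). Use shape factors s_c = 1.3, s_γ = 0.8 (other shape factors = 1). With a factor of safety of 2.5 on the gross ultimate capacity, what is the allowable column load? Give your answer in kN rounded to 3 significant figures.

P_all ≈ 2580 kN

q = γ·D_f = 19.7 × 1 = 19.7 kPa.
c·N_c·s_c = 22 × 35.5 × 1.3 = 1015.3 kPa
q·N_q = 19.7 × 23.2 = 457.04 kPa
0.5·γ·B·N_γ·s_γ = 0.5 × 19.7 × 1.9 × 20.8 × 0.8 = 311.42 kPa
q_ult = 1015.3 + 457.04 + 311.42 = 1783.8 kPa.
Gross allowable pressure q_all = 1783.8 / 2.5 = 713.5 kPa.
Footing area = 3.61 m², so allowable column load = 713.5 × 3.61 = 2575.7 kN.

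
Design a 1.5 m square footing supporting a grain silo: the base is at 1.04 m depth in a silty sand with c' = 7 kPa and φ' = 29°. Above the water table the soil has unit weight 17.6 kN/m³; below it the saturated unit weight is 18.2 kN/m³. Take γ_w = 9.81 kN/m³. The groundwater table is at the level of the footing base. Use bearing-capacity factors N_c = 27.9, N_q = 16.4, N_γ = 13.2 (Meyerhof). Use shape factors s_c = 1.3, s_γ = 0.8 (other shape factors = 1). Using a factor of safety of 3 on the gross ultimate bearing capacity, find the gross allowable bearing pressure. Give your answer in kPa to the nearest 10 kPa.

Overburden at base level: q = 17.6 × 1.04 = 18.304 kPa.
Below the base the soil is submerged, so the ½γBN_γ term uses γ' = 18.2 − 9.81 = 8.39 kN/m³.
Cohesion term c·N_c·s_c = 7 × 27.9 × 1.3 = 253.89 kPa; surcharge term q·N_q = 18.304 × 16.4 = 300.19 kPa; self-weight term 0.5·γ·B·N_γ·s_γ = 0.5 × 8.39 × 1.5 × 13.2 × 0.8 = 66.449 kPa.
q_ult = 253.89 + 300.19 + 66.449 = 620.52 kPa.
q_all = 620.52 / 3 = 206.84 kPa.

q_all ≈ 210 kPa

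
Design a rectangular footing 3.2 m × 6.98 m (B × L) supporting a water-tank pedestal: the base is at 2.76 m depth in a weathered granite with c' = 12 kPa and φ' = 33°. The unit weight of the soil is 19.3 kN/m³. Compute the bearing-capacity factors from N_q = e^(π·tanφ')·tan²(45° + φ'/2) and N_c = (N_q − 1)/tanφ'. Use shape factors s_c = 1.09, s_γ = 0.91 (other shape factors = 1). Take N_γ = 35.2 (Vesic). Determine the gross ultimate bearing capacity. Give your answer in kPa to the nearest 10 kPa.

q_ult ≈ 2880 kPa

tan33° = 0.6494, so N_q = e^(π×0.6494)·tan²(61.5°) = 7.692 × 3.392 = 26.09.
N_c = (26.09 − 1)/tan33° = 38.64.
Overburden at base level: q = 19.3 × 2.76 = 53.268 kPa.
Cohesion term c·N_c·s_c = 12 × 38.638 × 1.09 = 505.39 kPa; surcharge term q·N_q = 53.268 × 26.092 = 1389.9 kPa; self-weight term 0.5·γ·B·N_γ·s_γ = 0.5 × 19.3 × 3.2 × 35.2 × 0.91 = 989.15 kPa.
q_ult = 505.39 + 1389.9 + 989.15 = 2884.4 kPa.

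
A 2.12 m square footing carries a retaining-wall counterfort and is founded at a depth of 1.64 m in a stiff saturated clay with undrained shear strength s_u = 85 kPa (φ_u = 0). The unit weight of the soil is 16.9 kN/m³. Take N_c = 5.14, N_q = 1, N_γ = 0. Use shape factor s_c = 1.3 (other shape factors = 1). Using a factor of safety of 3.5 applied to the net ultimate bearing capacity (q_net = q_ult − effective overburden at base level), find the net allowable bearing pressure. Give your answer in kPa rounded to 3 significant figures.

Effective surcharge at the founding depth q = γ·D_f = 16.9 × 1.64 = 27.716 kPa.
q_ult = c·N_c·s_c + q·N_q
     = 85 × 5.14 × 1.3 + 27.716 × 1
     = 567.97 + 27.716 = 595.69 kPa.
Net ultimate: q_net = 595.69 − 27.716 = 567.97 kPa.
q_all(net) = 567.97 / 3.5 = 162.28 kPa.

q_all(net) ≈ 162 kPa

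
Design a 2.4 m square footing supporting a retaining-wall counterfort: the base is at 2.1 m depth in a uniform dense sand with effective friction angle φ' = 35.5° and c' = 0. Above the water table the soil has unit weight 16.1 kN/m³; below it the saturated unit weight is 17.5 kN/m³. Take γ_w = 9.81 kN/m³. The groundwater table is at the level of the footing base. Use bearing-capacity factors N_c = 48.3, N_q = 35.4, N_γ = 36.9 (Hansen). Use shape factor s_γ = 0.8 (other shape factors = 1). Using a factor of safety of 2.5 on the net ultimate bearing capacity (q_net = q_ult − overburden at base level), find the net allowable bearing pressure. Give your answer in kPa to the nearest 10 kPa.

q = γ·D_f = 16.1 × 2.1 = 33.81 kPa.
For the ½γBN_γ term take γ' = 17.5 − 9.81 = 7.69 kN/m³ (soil below base is submerged).
q·N_q = 33.81 × 35.4 = 1196.9 kPa
0.5·γ·B·N_γ·s_γ = 0.5 × 7.69 × 2.4 × 36.9 × 0.8 = 272.41 kPa
q_ult = 1196.9 + 272.41 = 1469.3 kPa.
q_net = 1469.3 − 33.81 = 1435.5 kPa.
q_all(net) = 1435.5 / 2.5 = 574.19 kPa.

q_all(net) ≈ 570 kPa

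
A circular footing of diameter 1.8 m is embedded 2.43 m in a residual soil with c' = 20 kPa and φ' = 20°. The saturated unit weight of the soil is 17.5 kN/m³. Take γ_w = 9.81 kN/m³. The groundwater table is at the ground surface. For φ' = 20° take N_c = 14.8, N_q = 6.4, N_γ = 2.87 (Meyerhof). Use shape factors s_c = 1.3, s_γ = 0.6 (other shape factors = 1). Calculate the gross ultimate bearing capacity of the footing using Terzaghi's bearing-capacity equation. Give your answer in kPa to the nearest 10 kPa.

Water table at ground surface, so effective unit weight γ' = 17.5 − 9.81 = 7.69 kN/m³ is used throughout; overburden q = 7.69 × 2.43 = 18.687 kPa; the same γ' applies in the ½γBN_γ term.
Cohesion term c·N_c·s_c = 20 × 14.8 × 1.3 = 384.8 kPa; surcharge term q·N_q = 18.687 × 6.4 = 119.59 kPa; self-weight term 0.5·γ·B·N_γ·s_γ = 0.5 × 7.69 × 1.8 × 2.87 × 0.6 = 11.918 kPa.
q_ult = 384.8 + 119.59 + 11.918 = 516.31 kPa.

q_ult ≈ 520 kPa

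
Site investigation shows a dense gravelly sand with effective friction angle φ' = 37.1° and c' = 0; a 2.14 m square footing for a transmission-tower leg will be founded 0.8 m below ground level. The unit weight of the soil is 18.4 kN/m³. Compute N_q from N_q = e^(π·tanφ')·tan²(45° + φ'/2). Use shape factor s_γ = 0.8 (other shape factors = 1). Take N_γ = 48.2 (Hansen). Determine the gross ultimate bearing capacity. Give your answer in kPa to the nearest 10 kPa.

q_ult ≈ 1400 kPa

tan37.1° = 0.7563, so N_q = e^(π×0.7563)·tan²(63.55°) = 10.761 × 4.04 = 43.48.
Overburden at base level: q = 18.4 × 0.8 = 14.72 kPa.
Surcharge term q·N_q = 14.72 × 43.481 = 640.04 kPa; self-weight term 0.5·γ·B·N_γ·s_γ = 0.5 × 18.4 × 2.14 × 48.2 × 0.8 = 759.17 kPa.
q_ult = 640.04 + 759.17 = 1399.2 kPa.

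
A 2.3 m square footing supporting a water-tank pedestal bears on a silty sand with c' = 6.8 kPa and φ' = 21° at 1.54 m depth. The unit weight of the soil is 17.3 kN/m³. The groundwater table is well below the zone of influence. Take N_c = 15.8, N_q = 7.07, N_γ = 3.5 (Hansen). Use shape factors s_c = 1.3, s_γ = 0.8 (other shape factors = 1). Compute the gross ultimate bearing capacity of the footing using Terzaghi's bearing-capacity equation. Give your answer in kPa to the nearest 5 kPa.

Overburden at base level: q = 17.3 × 1.54 = 26.642 kPa.
Cohesion term c·N_c·s_c = 6.8 × 15.8 × 1.3 = 139.67 kPa; surcharge term q·N_q = 26.642 × 7.07 = 188.36 kPa; self-weight term 0.5·γ·B·N_γ·s_γ = 0.5 × 17.3 × 2.3 × 3.5 × 0.8 = 55.706 kPa.
q_ult = 139.67 + 188.36 + 55.706 = 383.74 kPa.

q_ult ≈ 385 kPa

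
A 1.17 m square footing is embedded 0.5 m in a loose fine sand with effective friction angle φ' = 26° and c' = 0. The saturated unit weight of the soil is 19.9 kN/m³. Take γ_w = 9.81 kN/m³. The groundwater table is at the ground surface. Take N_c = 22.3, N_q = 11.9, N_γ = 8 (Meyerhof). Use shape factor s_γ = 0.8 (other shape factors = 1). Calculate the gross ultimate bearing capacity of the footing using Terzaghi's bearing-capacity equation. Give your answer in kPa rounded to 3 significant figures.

q_ult ≈ 97.8 kPa

With the water table at the surface the whole profile is submerged: γ' = 19.9 − 9.81 = 10.09 kN/m³, so q = γ'·D_f = 5.045 kPa; the same γ' applies in the ½γBN_γ term.
q_ult = q·N_q + 0.5·γ·B·N_γ·s_γ
     = 5.045 × 11.9 + 0.5 × 10.09 × 1.17 × 8 × 0.8
     = 60.035 + 37.777 = 97.812 kPa.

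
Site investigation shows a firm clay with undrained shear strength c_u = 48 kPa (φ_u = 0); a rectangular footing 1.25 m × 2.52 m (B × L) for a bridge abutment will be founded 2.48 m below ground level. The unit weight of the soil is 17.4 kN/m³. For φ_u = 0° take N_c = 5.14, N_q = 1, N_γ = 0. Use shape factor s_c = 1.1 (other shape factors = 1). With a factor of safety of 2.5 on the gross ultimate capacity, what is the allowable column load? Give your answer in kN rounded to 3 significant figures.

P_all ≈ 396 kN

Effective surcharge at the founding depth q = γ·D_f = 17.4 × 2.48 = 43.152 kPa.
q_ult = c·N_c·s_c + q·N_q
     = 48 × 5.14 × 1.1 + 43.152 × 1
     = 271.39 + 43.152 = 314.54 kPa.
Gross allowable pressure q_all = 314.54 / 2.5 = 125.82 kPa.
Footing area = 3.15 m², so allowable column load = 125.82 × 3.15 = 396.33 kN.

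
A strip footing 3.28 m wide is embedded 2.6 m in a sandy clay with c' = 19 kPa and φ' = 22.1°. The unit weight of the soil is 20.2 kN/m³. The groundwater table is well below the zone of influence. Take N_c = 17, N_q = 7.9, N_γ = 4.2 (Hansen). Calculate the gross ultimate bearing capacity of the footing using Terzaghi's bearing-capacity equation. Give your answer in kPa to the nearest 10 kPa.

Effective surcharge at the founding depth q = γ·D_f = 20.2 × 2.6 = 52.52 kPa.
q_ult = c·N_c + q·N_q + 0.5·γ·B·N_γ
     = 19 × 17 + 52.52 × 7.9 + 0.5 × 20.2 × 3.28 × 4.2
     = 323 + 414.91 + 139.14 = 877.05 kPa.

q_ult ≈ 880 kPa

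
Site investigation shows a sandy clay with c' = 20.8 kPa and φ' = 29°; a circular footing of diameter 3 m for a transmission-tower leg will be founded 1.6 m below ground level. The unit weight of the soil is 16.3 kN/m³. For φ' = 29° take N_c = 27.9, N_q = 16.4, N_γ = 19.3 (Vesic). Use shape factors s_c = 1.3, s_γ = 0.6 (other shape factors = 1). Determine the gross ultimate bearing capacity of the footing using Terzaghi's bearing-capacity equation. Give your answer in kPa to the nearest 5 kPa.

q_ult ≈ 1465 kPa

Overburden at base level: q = 16.3 × 1.6 = 26.08 kPa.
Cohesion term c·N_c·s_c = 20.8 × 27.9 × 1.3 = 754.42 kPa; surcharge term q·N_q = 26.08 × 16.4 = 427.71 kPa; self-weight term 0.5·γ·B·N_γ·s_γ = 0.5 × 16.3 × 3 × 19.3 × 0.6 = 283.13 kPa.
q_ult = 754.42 + 427.71 + 283.13 = 1465.3 kPa.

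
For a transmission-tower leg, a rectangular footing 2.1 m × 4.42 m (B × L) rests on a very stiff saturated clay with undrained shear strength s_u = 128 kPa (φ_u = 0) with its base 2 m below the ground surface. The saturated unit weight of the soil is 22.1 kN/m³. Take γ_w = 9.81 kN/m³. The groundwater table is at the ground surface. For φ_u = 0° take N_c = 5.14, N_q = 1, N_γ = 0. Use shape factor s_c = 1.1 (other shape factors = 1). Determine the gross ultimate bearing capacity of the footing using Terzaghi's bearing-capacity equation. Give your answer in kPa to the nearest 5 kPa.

γ' = 22.1 − 9.81 = 12.29 kN/m³ (submerged throughout). q = 12.29 × 2 = 24.58 kPa.
c·N_c·s_c = 128 × 5.14 × 1.1 = 723.71 kPa
q·N_q = 24.58 × 1 = 24.58 kPa
q_ult = 723.71 + 24.58 = 748.29 kPa.

q_ult ≈ 750 kPa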